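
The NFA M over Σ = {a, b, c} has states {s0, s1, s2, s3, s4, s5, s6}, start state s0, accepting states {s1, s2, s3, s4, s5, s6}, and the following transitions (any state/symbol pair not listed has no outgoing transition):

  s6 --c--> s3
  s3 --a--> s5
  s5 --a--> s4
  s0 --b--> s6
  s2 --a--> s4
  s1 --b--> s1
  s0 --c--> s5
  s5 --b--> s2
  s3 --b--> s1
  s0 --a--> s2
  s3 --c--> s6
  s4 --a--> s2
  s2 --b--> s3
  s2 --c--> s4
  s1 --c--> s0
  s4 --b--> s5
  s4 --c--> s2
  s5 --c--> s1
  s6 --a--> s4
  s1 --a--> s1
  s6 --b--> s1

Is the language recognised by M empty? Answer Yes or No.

No

The string a is accepted: the run s0 → s2 ends in the accepting state s2.
Since at least one string is accepted, L(M) is not empty.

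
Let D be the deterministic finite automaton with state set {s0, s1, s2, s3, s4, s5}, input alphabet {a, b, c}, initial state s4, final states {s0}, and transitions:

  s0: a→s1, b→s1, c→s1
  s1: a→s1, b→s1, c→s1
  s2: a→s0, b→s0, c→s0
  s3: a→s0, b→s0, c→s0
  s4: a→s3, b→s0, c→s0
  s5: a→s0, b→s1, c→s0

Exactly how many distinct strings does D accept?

The useful subgraph on states {s0, s3, s4} is acyclic, so L(D) is finite; the longest accepting path visits 3 useful states, giving maximum string length 2.
Counting accepting paths from s4 by length: 2 of length 1, 3 of length 2. Total 5.

5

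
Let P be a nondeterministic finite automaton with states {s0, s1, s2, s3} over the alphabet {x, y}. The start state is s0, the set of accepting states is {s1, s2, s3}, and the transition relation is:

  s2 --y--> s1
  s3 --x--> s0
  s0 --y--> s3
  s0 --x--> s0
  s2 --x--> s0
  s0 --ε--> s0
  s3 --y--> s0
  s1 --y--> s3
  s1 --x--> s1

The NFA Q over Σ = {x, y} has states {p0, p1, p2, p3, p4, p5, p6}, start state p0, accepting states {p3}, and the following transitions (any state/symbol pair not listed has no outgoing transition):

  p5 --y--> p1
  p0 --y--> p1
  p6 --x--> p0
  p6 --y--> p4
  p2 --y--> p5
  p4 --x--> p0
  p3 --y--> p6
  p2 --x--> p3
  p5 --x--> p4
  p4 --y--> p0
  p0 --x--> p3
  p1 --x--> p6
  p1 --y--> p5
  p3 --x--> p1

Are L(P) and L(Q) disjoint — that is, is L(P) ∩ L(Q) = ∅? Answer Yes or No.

Yes

Exploring the product automaton P × Q from the start pair (s0, p0), following both machines on each input symbol, reaches 11 state pairs: (s0, p0), (s0, p3), (s3, p1), (s0, p1), (s3, p6), (s0, p6), (s0, p5), (s3, p5), (s0, p4), (s3, p4), (s3, p0).
P accepts in {s1, s2, s3} and Q accepts in {p3}; no reachable pair has both components accepting, so no string drives both machines to acceptance simultaneously and L(P) ∩ L(Q) = ∅.
So no string is accepted by both, and the intersection is empty.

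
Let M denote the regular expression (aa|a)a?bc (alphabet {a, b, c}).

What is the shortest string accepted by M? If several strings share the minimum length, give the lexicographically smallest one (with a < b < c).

By inspection of the expression, no string of length less than 3 matches, and abc is the lexicographically first match of length 3.

abc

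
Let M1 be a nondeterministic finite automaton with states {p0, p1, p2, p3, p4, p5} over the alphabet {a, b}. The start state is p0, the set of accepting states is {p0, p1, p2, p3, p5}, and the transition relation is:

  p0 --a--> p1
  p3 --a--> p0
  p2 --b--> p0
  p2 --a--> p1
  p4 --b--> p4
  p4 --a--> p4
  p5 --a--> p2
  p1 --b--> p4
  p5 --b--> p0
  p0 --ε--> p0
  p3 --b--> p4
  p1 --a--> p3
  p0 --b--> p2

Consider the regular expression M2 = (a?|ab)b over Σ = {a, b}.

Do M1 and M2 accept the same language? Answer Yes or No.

The empty string ε is accepted by M1 but rejected by M2.
So L(M1) ≠ L(M2).

No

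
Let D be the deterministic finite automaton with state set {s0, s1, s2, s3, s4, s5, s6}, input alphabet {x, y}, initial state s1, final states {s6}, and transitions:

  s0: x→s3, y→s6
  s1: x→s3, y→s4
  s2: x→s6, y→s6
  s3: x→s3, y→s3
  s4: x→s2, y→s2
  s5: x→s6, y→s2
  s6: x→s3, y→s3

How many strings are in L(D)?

4

The useful subgraph on states {s1, s2, s4, s6} is acyclic, so L(D) is finite; the longest accepting path visits 4 useful states, giving maximum string length 3.
Counting accepting paths from s1 by length: 4 of length 3. Total 4.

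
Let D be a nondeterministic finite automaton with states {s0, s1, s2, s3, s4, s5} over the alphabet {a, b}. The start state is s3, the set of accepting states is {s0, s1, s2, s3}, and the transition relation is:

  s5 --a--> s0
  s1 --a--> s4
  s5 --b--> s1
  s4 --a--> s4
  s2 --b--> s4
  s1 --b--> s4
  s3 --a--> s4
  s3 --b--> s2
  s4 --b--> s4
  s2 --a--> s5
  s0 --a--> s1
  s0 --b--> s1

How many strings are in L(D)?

6

The useful subgraph on states {s0, s1, s2, s3, s5} is acyclic, so L(D) is finite; the longest accepting path visits 5 useful states, giving maximum string length 4.
Counting accepting paths from s3 by length: 1 of length 0, 1 of length 1, 2 of length 3, 2 of length 4. Total 6.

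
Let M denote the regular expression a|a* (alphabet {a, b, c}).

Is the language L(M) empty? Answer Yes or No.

No

The empty string ε matches the expression, so it belongs to L(M).
Since L(M) contains at least one string, it is not empty.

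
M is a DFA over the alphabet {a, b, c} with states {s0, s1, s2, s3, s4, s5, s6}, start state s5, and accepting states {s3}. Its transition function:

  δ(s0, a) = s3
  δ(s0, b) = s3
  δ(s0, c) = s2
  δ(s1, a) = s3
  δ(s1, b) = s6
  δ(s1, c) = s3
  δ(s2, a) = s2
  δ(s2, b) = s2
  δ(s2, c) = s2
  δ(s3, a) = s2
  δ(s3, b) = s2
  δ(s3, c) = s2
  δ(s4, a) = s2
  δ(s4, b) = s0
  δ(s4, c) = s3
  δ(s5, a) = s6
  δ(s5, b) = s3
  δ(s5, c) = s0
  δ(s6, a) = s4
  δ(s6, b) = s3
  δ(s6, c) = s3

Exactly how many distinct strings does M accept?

8

The useful subgraph on states {s0, s3, s4, s5, s6} is acyclic, so L(M) is finite; the longest accepting path visits 5 useful states, giving maximum string length 4.
Counting accepting paths from s5 by length: 1 of length 1, 4 of length 2, 1 of length 3, 2 of length 4. Total 8.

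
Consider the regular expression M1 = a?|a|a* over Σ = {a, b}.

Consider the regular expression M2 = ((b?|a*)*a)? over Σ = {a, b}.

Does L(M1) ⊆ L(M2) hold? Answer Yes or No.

Yes

Converting the expression M1 to a DFA (subset construction, then merging equivalent states) gives the minimal DFA with states {r0, r1}, start state r0, accepting states {r0} and transitions r0: a→r0, b→r1; r1: a→r1, b→r1.
Converting the expression M2 to a DFA (subset construction, then merging equivalent states) gives the minimal DFA with states {t0, t1}, start state t0, accepting states {t0} and transitions t0: a→t0, b→t1; t1: a→t0, b→t1.
Exploring the product automaton M1 × M2 from the start pair (r0, t0), following both machines on each input symbol, reaches 3 state pairs: (r0, t0), (r1, t1), (r1, t0).
M1 accepts in {r0} and M2 accepts in {t0}. The reachable pairs whose M1-component is accepting are (r0, t0); in each of them the M2-component is accepting too, so the product for L(M1) \ L(M2) (M1-component accepting, M2-component rejecting) has no reachable accepting pair and the difference is empty.
Hence every string in L(M1) is also in L(M2).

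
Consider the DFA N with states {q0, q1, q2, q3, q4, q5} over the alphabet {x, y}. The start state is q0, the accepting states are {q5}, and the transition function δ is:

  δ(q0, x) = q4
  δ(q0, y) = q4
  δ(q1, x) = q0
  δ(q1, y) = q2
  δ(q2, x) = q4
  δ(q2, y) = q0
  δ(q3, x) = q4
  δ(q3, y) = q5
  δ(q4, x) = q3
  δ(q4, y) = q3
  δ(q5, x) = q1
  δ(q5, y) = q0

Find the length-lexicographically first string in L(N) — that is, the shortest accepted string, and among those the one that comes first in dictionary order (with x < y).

A breadth-first search from q0 reaches an accepting state first via the path q0 → q4 → q3 → q5 on input xxy.
No string of length < 3 is accepted (BFS exhausts all shorter strings without reaching an accepting state), and xxy is the lexicographically least accepting string of length 3.

xxy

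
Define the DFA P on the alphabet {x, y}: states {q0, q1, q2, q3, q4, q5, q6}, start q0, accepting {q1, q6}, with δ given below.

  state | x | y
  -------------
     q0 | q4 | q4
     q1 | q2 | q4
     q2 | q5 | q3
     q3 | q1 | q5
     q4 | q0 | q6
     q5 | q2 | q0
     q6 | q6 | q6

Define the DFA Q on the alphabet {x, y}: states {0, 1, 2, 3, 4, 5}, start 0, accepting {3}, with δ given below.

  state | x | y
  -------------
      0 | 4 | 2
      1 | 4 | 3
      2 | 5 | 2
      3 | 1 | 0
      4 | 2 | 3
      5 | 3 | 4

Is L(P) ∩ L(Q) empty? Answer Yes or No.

The string xy is accepted by both P and Q.
Hence L(P) ∩ L(Q) ≠ ∅.

No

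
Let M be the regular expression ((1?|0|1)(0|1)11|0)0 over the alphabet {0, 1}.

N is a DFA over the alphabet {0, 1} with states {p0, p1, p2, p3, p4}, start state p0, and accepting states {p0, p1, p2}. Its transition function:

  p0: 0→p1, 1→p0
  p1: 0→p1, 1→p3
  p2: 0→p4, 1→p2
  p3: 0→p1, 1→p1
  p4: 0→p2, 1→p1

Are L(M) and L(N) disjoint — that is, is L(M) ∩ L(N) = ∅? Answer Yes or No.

The string 00 is accepted by both M and N.
Hence L(M) ∩ L(N) ≠ ∅.

No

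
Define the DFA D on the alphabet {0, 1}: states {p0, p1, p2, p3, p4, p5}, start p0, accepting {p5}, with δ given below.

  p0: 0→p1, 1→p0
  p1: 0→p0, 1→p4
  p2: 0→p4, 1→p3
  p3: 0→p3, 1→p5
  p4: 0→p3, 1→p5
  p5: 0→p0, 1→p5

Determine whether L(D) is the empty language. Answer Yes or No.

No

The string 011 is accepted: the run p0 → p1 → p4 → p5 ends in the accepting state p5.
Since at least one string is accepted, L(D) is not empty.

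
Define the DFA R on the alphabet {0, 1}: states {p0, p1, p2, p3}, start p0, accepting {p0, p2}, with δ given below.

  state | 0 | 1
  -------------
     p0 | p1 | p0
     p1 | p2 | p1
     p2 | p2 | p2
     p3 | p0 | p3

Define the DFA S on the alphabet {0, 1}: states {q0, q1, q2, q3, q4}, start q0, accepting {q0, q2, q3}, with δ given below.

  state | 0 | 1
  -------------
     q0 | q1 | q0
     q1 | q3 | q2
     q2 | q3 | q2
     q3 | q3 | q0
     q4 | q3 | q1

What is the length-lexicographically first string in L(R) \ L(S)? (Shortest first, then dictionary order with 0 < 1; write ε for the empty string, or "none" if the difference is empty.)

0010

The string 0010 is accepted by R but not by S.
No shorter string lies in the difference, and 0010 is the lexicographically first length-4 string in L(R) \ L(S).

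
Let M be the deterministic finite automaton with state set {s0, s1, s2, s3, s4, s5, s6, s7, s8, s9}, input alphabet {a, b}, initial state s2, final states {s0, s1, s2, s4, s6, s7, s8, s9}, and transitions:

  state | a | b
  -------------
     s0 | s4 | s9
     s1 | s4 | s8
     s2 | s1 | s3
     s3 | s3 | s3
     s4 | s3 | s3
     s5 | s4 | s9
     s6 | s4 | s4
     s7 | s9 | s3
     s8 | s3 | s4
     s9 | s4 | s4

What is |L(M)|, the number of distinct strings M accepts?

The useful subgraph on states {s1, s2, s4, s8} is acyclic, so L(M) is finite; the longest accepting path visits 4 useful states, giving maximum string length 3.
Counting accepting paths from s2 by length: 1 of length 0, 1 of length 1, 2 of length 2, 1 of length 3. Total 5.

5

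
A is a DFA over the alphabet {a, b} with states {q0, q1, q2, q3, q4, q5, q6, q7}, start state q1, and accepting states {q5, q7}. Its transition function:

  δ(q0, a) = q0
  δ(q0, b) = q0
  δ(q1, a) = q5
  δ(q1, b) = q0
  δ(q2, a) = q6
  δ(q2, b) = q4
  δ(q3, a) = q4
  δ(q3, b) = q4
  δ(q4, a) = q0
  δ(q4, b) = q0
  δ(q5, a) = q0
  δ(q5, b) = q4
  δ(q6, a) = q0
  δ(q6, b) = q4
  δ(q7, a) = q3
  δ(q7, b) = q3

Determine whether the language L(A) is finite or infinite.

The useful states (reachable from q1 and able to reach an accepting state) are {q1, q5}.
Restricted to these states the transition graph has no cycle, so every accepting path has bounded length and L is finite.

finite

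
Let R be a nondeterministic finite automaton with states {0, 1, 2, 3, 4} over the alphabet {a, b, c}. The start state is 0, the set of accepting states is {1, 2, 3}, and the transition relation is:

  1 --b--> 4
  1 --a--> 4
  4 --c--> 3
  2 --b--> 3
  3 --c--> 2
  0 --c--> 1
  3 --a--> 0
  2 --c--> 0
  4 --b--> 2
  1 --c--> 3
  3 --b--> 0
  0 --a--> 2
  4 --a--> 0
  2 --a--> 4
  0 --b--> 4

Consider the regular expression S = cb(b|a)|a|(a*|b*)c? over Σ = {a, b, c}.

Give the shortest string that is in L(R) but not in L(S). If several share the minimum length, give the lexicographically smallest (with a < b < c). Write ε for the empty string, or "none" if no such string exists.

ab

The string ab is accepted by R but not by S.
No shorter string lies in the difference, and ab is the lexicographically first length-2 string in L(R) \ L(S).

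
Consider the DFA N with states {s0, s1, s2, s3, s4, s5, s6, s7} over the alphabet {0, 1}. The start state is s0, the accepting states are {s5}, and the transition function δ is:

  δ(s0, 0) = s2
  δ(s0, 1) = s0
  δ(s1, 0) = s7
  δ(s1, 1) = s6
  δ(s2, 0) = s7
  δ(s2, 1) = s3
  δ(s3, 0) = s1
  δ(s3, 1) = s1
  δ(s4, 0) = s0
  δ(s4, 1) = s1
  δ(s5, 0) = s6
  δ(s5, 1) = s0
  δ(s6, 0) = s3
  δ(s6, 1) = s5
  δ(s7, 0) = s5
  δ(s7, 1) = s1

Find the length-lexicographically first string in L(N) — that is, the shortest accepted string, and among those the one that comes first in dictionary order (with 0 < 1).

000

A breadth-first search from s0 reaches an accepting state first via the path s0 → s2 → s7 → s5 on input 000.
No string of length < 3 is accepted (BFS exhausts all shorter strings without reaching an accepting state), and 000 is the lexicographically least accepting string of length 3.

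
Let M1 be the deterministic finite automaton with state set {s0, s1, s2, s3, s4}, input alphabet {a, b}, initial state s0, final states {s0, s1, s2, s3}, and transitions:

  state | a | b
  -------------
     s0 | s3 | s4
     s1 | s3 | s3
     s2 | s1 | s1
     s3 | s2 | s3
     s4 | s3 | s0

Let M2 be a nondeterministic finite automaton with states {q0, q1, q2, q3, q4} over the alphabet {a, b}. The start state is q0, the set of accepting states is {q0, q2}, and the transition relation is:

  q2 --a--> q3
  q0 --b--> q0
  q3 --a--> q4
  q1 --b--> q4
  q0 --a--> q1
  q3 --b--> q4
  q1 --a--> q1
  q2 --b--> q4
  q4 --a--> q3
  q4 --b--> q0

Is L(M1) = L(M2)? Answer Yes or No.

No

The string a is accepted by M1 but rejected by M2.
So L(M1) ≠ L(M2).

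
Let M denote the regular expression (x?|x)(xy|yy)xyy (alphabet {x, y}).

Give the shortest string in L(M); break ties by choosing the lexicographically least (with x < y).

xyxyy

By inspection of the expression, no string of length less than 5 matches, and xyxyy is the lexicographically first match of length 5.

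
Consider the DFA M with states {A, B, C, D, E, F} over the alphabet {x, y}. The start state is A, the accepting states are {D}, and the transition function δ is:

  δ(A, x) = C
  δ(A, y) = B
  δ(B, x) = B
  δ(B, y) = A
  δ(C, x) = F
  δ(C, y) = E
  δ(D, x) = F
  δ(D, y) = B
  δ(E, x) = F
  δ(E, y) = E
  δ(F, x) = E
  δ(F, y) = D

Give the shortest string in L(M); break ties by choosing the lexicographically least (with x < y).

A breadth-first search from A reaches an accepting state first via the path A → C → F → D on input xxy.
No string of length < 3 is accepted (BFS exhausts all shorter strings without reaching an accepting state), and xxy is the lexicographically least accepting string of length 3.

xxy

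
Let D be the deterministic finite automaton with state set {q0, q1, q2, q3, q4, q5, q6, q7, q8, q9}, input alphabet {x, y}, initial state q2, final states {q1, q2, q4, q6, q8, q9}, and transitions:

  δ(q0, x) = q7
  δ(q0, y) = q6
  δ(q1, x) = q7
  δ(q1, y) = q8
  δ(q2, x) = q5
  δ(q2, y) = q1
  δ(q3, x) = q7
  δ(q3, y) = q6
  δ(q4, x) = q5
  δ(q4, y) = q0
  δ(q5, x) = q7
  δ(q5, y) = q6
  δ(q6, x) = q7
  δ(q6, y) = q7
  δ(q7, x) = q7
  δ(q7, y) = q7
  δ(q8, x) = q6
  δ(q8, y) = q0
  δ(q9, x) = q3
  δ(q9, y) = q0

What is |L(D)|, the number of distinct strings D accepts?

The useful subgraph on states {q0, q1, q2, q5, q6, q8} is acyclic, so L(D) is finite; the longest accepting path visits 5 useful states, giving maximum string length 4.
Counting accepting paths from q2 by length: 1 of length 0, 1 of length 1, 2 of length 2, 1 of length 3, 1 of length 4. Total 6.

6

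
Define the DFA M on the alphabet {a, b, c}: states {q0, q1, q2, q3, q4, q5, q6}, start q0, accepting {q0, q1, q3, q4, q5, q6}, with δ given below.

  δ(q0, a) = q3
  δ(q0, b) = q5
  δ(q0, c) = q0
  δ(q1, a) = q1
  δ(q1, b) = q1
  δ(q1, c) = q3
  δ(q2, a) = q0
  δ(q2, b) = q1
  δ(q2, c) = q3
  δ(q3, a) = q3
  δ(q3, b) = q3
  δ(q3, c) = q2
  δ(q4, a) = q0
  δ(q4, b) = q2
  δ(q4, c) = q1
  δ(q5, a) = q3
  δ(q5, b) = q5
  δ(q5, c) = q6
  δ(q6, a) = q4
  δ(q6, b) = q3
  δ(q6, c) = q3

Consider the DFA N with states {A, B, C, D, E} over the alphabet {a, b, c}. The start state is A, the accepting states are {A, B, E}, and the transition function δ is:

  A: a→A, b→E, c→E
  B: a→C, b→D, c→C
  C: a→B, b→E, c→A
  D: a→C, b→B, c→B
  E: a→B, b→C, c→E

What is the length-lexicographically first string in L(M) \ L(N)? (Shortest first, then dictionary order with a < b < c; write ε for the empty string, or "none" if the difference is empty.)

The string bb is accepted by M but not by N.
No shorter string lies in the difference, and bb is the lexicographically first length-2 string in L(M) \ L(N).

bb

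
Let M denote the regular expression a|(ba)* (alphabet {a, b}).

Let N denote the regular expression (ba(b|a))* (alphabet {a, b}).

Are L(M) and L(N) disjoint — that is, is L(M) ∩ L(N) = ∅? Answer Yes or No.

The empty string ε is accepted by both M and N.
Hence L(M) ∩ L(N) ≠ ∅.

No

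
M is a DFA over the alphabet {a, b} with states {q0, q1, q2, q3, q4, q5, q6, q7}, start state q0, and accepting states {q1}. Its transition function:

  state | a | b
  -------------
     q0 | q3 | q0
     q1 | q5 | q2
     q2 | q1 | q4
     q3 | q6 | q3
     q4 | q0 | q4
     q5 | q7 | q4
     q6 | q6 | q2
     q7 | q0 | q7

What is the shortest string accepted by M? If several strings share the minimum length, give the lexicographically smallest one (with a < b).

A breadth-first search from q0 reaches an accepting state first via the path q0 → q3 → q6 → q2 → q1 on input aaba.
No string of length < 4 is accepted (BFS exhausts all shorter strings without reaching an accepting state), and aaba is the lexicographically least accepting string of length 4.

aaba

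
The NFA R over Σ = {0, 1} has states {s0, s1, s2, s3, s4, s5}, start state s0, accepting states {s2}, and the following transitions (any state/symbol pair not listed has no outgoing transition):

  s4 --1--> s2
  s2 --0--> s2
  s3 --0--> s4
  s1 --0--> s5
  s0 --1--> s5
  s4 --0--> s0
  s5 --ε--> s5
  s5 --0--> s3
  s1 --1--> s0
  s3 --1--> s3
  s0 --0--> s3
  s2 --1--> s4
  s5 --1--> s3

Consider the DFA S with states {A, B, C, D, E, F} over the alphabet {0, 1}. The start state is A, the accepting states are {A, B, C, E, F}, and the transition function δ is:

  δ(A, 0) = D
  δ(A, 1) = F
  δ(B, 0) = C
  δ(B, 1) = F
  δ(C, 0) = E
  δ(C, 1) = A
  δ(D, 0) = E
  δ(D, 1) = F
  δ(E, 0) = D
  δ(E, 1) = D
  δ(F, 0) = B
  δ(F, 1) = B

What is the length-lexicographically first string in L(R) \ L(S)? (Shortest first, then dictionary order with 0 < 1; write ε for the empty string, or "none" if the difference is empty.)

001

The string 001 is accepted by R but not by S.
No shorter string lies in the difference, and 001 is the lexicographically first length-3 string in L(R) \ L(S).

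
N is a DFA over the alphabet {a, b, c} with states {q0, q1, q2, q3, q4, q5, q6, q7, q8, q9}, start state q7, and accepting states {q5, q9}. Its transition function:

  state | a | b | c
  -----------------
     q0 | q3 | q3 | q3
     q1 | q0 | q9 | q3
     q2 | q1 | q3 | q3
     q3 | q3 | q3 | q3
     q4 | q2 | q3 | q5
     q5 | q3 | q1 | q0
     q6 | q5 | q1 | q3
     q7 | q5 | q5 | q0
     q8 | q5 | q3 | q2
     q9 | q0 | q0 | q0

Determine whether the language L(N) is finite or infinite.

The useful states (reachable from q7 and able to reach an accepting state) are {q1, q5, q7, q9}.
Restricted to these states the transition graph has no cycle, so every accepting path has bounded length and L is finite.

finite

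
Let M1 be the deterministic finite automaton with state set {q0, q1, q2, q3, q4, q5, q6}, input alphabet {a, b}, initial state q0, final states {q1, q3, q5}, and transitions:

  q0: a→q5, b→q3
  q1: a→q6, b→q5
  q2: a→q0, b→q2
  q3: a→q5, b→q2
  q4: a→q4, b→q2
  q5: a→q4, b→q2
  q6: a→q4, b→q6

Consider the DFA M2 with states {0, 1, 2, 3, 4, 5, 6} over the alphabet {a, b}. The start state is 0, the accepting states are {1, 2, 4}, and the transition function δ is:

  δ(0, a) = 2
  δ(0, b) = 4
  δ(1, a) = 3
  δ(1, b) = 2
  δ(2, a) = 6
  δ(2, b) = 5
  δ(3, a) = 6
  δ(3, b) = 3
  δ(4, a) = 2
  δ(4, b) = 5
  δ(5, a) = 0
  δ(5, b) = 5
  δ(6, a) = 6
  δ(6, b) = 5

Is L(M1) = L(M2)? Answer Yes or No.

Exploring the product automaton M1 × M2 from the start pair (q0, 0), following both machines on each input symbol, reaches 5 state pairs: (q0, 0), (q5, 2), (q3, 4), (q4, 6), (q2, 5).
M1 accepts in {q1, q3, q5} and M2 accepts in {1, 2, 4}. In every reachable pair the two components are either both accepting — (q5, 2), (q3, 4) — or both non-accepting, so no string is accepted by exactly one of the machines: L(M1) \ L(M2) and L(M2) \ L(M1) are both empty.
Hence every string is accepted by M1 iff it is accepted by M2, and the two languages coincide.

Yes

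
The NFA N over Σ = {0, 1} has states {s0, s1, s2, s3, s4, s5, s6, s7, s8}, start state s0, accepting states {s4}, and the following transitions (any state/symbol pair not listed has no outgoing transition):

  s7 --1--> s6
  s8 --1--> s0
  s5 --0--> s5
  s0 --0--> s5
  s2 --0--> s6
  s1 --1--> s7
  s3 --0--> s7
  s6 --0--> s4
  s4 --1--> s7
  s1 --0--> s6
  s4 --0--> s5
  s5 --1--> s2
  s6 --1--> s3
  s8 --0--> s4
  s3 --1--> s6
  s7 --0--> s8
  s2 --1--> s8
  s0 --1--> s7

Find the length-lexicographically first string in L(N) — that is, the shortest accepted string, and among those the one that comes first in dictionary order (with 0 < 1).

100

A breadth-first search from s0 reaches an accepting state first via the path s0 → s7 → s8 → s4 on input 100.
No string of length < 3 is accepted (BFS exhausts all shorter strings without reaching an accepting state), and 100 is the lexicographically least accepting string of length 3.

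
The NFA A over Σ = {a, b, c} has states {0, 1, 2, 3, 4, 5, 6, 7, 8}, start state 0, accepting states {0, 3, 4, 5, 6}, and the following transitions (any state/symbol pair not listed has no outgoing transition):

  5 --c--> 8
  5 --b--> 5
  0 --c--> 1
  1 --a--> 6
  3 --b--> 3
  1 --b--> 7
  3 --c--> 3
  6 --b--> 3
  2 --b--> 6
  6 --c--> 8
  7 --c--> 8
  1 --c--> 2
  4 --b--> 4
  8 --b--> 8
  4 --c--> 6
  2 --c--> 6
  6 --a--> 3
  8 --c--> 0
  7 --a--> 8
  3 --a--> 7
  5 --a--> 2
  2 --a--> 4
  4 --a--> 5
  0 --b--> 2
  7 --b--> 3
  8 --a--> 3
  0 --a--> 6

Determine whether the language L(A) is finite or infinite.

State 4 is reachable from the start and can reach an accepting state, and it lies on the cycle 4 → 4.
Traversing that cycle any number of times yields accepted strings of unbounded length, so the language is infinite.

infinite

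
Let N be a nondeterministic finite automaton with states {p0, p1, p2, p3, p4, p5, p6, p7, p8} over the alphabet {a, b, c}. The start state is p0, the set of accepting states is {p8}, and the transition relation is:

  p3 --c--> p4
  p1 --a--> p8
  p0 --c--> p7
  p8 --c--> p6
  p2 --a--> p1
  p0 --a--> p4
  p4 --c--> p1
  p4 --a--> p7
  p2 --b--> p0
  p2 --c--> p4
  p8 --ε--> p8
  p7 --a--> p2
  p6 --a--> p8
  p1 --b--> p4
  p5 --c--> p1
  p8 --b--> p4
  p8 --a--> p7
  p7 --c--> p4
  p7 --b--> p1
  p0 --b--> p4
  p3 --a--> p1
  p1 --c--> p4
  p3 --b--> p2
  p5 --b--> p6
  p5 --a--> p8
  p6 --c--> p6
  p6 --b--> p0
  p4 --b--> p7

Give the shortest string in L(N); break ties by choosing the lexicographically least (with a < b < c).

aca

A breadth-first search from p0 reaches an accepting state first via the path p0 → p4 → p1 → p8 on input aca.
No string of length < 3 is accepted (BFS exhausts all shorter strings without reaching an accepting state), and aca is the lexicographically least accepting string of length 3.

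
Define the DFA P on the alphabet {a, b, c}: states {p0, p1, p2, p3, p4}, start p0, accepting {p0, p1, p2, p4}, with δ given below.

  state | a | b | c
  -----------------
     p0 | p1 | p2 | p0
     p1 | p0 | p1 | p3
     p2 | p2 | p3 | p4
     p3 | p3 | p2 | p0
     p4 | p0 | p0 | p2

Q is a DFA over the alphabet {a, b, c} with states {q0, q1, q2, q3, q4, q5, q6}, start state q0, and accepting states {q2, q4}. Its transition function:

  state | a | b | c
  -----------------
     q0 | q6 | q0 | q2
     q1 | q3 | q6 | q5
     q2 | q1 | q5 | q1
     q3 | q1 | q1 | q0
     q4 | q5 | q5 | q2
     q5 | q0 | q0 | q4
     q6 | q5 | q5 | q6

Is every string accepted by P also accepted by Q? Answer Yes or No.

No

The empty string ε is in L(P) but not in L(Q).
So L(P) ⊄ L(Q).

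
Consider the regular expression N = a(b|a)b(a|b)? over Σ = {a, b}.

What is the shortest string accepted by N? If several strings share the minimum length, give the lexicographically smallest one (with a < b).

By inspection of the expression, no string of length less than 3 matches, and aab is the lexicographically first match of length 3.

aab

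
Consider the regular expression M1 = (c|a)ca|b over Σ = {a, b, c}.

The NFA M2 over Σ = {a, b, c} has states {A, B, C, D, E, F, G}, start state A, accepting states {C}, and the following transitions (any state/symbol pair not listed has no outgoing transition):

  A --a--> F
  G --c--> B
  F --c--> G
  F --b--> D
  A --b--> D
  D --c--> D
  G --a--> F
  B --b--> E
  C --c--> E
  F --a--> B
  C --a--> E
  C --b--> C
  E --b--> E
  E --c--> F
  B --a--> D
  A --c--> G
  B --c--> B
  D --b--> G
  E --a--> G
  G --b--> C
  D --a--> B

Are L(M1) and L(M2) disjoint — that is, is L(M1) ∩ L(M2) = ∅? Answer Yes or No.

Converting the expression M1 to a DFA (subset construction, then merging equivalent states) gives the minimal DFA with states {r0, r1, r2, r3, r4}, start state r0, accepting states {r2} and transitions r0: a→r1, b→r2, c→r1; r1: a→r3, b→r3, c→r4; r2: a→r3, b→r3, c→r3; r3: a→r3, b→r3, c→r3; r4: a→r2, b→r3, c→r3.
Exploring the product automaton M1 × M2 from the start pair (r0, A), following both machines on each input symbol, reaches 13 state pairs: (r0, A), (r1, F), (r2, D), (r1, G), (r3, B), (r3, D), (r4, G), (r3, G), (r3, F), (r3, C), (r4, B), (r3, E), (r2, F).
M1 accepts in {r2} and M2 accepts in {C}; no reachable pair has both components accepting, so no string drives both machines to acceptance simultaneously and L(M1) ∩ L(M2) = ∅.
So no string is accepted by both, and the intersection is empty.

Yes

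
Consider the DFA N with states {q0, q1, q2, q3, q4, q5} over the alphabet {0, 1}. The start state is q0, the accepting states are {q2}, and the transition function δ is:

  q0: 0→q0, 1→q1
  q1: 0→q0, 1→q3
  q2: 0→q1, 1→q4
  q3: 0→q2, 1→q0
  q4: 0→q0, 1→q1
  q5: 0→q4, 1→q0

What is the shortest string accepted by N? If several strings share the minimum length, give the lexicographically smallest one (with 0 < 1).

A breadth-first search from q0 reaches an accepting state first via the path q0 → q1 → q3 → q2 on input 110.
No string of length < 3 is accepted (BFS exhausts all shorter strings without reaching an accepting state), and 110 is the lexicographically least accepting string of length 3.

110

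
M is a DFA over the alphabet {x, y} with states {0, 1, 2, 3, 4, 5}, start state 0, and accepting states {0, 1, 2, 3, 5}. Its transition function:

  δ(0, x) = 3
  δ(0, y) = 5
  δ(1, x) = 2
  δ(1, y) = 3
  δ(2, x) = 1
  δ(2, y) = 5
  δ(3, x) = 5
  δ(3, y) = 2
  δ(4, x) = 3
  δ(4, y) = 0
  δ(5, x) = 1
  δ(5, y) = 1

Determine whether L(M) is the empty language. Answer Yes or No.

The empty string ε is accepted: the run 0 ends in the accepting state 0.
Since at least one string is accepted, L(M) is not empty.

No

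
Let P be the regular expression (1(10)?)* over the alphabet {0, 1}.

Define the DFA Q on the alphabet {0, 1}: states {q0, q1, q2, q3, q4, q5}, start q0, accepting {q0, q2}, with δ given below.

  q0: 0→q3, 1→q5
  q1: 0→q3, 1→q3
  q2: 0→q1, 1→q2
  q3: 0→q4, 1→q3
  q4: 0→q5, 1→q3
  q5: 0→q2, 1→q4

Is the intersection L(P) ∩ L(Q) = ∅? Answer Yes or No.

No

The empty string ε is accepted by both P and Q.
Hence L(P) ∩ L(Q) ≠ ∅.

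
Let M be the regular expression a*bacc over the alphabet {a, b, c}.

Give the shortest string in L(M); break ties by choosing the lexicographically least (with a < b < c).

By inspection of the expression, no string of length less than 4 matches, and bacc is the lexicographically first match of length 4.

bacc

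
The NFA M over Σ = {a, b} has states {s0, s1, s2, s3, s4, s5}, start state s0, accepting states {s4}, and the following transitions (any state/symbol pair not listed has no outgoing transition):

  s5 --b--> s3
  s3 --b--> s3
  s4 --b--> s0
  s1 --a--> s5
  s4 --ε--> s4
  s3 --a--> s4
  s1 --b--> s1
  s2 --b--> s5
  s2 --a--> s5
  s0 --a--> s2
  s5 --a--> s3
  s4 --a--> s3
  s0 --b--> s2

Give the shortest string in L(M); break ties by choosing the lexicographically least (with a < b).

A breadth-first search from s0 reaches an accepting state first via the path s0 → s2 → s5 → s3 → s4 on input aaaa.
No string of length < 4 is accepted (BFS exhausts all shorter strings without reaching an accepting state), and aaaa is the lexicographically least accepting string of length 4.

aaaa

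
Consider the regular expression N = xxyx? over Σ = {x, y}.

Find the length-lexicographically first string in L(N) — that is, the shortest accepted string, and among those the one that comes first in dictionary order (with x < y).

xxy

By inspection of the expression, no string of length less than 3 matches, and xxy is the lexicographically first match of length 3.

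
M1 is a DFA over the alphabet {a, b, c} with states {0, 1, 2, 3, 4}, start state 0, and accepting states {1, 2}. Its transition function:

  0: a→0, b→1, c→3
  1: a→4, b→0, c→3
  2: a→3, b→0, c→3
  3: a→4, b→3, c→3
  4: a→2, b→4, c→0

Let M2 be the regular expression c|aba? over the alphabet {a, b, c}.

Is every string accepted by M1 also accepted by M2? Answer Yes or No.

The string b is in L(M1) but not in L(M2).
So L(M1) ⊄ L(M2).

No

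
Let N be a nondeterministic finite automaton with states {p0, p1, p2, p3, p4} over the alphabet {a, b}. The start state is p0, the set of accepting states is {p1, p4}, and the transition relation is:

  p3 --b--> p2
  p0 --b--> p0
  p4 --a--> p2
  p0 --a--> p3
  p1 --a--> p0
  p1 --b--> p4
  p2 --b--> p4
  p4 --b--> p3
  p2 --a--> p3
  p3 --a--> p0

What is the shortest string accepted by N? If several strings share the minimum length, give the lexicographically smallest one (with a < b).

A breadth-first search from p0 reaches an accepting state first via the path p0 → p3 → p2 → p4 on input abb.
No string of length < 3 is accepted (BFS exhausts all shorter strings without reaching an accepting state), and abb is the lexicographically least accepting string of length 3.

abb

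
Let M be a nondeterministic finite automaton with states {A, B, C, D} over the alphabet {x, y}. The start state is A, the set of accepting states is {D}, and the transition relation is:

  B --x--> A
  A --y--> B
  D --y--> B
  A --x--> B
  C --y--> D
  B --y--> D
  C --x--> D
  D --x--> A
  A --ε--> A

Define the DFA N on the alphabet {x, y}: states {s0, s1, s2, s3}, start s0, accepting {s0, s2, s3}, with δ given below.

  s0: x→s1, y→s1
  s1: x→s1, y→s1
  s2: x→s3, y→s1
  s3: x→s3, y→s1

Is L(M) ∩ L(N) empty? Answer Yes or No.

Yes

Exploring the product automaton M × N from the start pair (A, s0), following both machines on each input symbol, reaches 4 state pairs: (A, s0), (B, s1), (A, s1), (D, s1).
M accepts in {D} and N accepts in {s0, s2, s3}; no reachable pair has both components accepting, so no string drives both machines to acceptance simultaneously and L(M) ∩ L(N) = ∅.
So no string is accepted by both, and the intersection is empty.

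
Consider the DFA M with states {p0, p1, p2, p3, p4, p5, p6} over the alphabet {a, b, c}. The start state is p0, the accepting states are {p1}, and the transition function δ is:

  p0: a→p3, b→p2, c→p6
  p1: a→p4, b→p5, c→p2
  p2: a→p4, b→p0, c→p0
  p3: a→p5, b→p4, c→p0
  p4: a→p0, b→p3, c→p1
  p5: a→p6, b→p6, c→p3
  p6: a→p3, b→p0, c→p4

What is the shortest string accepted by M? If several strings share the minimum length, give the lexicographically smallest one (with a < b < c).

abc

A breadth-first search from p0 reaches an accepting state first via the path p0 → p3 → p4 → p1 on input abc.
No string of length < 3 is accepted (BFS exhausts all shorter strings without reaching an accepting state), and abc is the lexicographically least accepting string of length 3.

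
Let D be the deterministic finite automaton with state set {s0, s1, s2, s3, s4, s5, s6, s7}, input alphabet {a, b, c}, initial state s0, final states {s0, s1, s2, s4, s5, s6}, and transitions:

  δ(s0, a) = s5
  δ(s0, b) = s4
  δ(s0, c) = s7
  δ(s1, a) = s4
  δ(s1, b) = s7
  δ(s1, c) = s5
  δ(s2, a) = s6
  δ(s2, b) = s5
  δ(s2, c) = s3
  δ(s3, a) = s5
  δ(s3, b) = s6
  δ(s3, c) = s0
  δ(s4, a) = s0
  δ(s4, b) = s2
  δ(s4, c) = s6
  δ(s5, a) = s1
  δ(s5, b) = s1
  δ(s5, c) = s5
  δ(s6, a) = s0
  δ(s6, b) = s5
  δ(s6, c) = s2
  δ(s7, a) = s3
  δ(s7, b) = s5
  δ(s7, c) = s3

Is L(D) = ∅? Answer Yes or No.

No

The empty string ε is accepted: the run s0 ends in the accepting state s0.
Since at least one string is accepted, L(D) is not empty.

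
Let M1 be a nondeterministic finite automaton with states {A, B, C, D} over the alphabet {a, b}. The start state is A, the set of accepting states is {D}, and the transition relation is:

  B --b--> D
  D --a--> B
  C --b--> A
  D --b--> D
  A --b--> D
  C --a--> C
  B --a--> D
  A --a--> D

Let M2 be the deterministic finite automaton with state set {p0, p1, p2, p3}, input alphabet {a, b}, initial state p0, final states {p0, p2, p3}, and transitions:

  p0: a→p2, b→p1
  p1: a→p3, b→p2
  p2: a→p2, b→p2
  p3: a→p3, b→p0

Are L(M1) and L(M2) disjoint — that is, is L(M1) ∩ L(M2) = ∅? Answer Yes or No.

The string a is accepted by both M1 and M2.
Hence L(M1) ∩ L(M2) ≠ ∅.

No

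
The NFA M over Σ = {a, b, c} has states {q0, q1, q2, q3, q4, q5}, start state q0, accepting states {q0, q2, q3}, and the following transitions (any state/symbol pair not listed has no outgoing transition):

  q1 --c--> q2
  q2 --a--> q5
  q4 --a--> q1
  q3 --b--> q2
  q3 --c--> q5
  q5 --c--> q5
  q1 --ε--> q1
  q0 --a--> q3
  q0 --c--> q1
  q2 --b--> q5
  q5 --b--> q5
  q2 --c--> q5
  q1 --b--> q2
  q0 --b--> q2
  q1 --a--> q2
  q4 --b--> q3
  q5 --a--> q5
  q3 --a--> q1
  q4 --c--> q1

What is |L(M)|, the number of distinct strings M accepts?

The useful subgraph on states {q0, q1, q2, q3} is acyclic, so L(M) is finite; the longest accepting path visits 4 useful states, giving maximum string length 3.
Counting accepting paths from q0 by length: 1 of length 0, 2 of length 1, 4 of length 2, 3 of length 3. Total 10.

10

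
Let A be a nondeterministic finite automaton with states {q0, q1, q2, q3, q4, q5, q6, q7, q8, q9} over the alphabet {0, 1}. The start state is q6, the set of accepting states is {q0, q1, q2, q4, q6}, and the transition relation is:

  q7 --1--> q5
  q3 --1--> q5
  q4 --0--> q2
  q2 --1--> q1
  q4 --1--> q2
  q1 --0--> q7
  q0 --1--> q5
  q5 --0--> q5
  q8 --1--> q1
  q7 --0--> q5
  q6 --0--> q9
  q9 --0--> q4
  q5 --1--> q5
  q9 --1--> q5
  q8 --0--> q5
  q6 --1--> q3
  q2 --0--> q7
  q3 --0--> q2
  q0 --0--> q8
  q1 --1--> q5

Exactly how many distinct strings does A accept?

8

The useful subgraph on states {q1, q2, q3, q4, q6, q9} is acyclic, so L(A) is finite; the longest accepting path visits 5 useful states, giving maximum string length 4.
Counting accepting paths from q6 by length: 1 of length 0, 2 of length 2, 3 of length 3, 2 of length 4. Total 8.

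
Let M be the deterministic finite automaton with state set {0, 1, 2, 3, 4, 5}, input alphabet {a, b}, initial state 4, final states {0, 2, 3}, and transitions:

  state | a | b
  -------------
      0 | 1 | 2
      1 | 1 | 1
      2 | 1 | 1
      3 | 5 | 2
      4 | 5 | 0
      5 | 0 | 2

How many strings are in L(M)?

5

The useful subgraph on states {0, 2, 4, 5} is acyclic, so L(M) is finite; the longest accepting path visits 4 useful states, giving maximum string length 3.
Counting accepting paths from 4 by length: 1 of length 1, 3 of length 2, 1 of length 3. Total 5.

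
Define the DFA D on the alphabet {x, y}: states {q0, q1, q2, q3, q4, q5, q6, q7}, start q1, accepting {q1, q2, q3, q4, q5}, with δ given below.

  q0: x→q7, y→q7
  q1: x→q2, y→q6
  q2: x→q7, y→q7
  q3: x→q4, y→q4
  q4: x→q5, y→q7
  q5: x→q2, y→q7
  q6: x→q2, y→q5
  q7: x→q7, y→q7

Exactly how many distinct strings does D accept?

The useful subgraph on states {q1, q2, q5, q6} is acyclic, so L(D) is finite; the longest accepting path visits 4 useful states, giving maximum string length 3.
Counting accepting paths from q1 by length: 1 of length 0, 1 of length 1, 2 of length 2, 1 of length 3. Total 5.

5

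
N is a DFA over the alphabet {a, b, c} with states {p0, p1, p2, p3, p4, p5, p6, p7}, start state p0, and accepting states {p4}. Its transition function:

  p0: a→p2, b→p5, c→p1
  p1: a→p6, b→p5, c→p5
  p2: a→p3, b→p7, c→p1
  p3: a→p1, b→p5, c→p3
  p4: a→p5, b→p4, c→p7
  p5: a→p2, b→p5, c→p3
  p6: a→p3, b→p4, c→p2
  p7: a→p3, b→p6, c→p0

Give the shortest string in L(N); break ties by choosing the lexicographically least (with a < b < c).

cab

A breadth-first search from p0 reaches an accepting state first via the path p0 → p1 → p6 → p4 on input cab.
No string of length < 3 is accepted (BFS exhausts all shorter strings without reaching an accepting state), and cab is the lexicographically least accepting string of length 3.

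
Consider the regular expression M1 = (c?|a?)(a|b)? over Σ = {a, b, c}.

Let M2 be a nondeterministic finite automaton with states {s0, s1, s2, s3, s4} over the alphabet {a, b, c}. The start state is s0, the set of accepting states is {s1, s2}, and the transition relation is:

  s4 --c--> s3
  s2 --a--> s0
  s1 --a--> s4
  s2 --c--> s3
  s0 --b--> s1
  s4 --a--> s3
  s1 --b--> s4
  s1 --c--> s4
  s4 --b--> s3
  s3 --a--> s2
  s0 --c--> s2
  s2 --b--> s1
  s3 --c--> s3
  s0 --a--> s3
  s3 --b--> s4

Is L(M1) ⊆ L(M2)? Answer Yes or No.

The empty string ε is in L(M1) but not in L(M2).
So L(M1) ⊄ L(M2).

No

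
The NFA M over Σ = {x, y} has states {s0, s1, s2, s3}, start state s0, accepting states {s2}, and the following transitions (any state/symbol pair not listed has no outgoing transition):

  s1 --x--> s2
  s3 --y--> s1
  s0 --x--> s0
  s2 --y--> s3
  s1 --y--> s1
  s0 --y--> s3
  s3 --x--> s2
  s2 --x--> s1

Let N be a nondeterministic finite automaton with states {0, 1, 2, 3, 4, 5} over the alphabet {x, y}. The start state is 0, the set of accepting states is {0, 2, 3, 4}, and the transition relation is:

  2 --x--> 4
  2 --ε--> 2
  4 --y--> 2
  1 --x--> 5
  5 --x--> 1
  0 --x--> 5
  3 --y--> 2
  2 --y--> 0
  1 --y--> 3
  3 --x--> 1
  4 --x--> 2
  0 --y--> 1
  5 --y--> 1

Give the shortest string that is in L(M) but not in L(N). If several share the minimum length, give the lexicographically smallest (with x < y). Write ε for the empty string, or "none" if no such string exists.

The string yx is accepted by M but not by N.
No shorter string lies in the difference, and yx is the lexicographically first length-2 string in L(M) \ L(N).

yx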